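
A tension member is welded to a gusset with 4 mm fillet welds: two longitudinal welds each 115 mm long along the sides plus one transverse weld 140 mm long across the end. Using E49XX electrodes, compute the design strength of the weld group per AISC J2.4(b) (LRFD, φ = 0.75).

E49XX → F_EXX = 490 MPa.
t_e = 0.707 × 4 = 2.828 mm.
R_nwl = 0.6 × 490 × 2.828 × 230 × 10⁻³ = 191.2 kN (longitudinal, 2 welds).
R_nwt = 0.6 × 490 × 2.828 × 140 × 10⁻³ = 116.4 kN (transverse, base value).
(i) R_nwl + R_nwt = 307.6 kN; (ii) 0.85 R_nwl + 1.5 R_nwt = 337.1 kN.
R_n = max = 337.1 kN [governs: (ii)]; φR_n = 252.9 kN.

φR_n ≈ 253 kN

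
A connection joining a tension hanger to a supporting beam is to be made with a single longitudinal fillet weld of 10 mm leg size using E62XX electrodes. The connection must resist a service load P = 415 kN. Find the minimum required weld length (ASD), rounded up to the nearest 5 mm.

E62XX → F_EXX = 620 MPa.
Throat t_e = 0.707 × 10 = 7.07 mm.
r_n/Ω = (0.6 × 620 × 7.07) / 2.0 = 1315 N/mm = 1.315 kN/mm.
L_req = P / (r_n/Ω) = 415 / 1.315 = 315.6 mm total.
Round up → use L = 320 mm.

L = 320 mm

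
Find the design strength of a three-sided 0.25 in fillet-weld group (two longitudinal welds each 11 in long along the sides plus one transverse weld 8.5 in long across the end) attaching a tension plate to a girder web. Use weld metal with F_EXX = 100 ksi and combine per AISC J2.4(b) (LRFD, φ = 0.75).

t_e = 0.707 × 0.25 = 0.1767 in.
R_nwl = 0.6 × 100 × 0.1767 × 22 = 233.3 kip (longitudinal, 2 welds).
R_nwt = 0.6 × 100 × 0.1767 × 8.5 = 90.14 kip (transverse, base value).
(i) R_nwl + R_nwt = 323.5 kip; (ii) 0.85 R_nwl + 1.5 R_nwt = 333.5 kip.
R_n = max = 333.5 kip [governs: (ii)]; φR_n = 250.1 kip.

φR_n ≈ 250 kip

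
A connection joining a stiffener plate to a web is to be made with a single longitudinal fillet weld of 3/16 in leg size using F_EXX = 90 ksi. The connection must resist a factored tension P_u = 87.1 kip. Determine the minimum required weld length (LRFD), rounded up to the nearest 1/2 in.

L = 16.5 in

Throat t_e = 0.707 × 0.1875 = 0.1326 in.
φr_n = 0.75 × 0.6 × 90 × 0.1326 = 5.369 kip/in.
L_req = P_u / φr_n = 87.1 / 5.369 = 16.22 in total.
Round up → use L = 16.5 in.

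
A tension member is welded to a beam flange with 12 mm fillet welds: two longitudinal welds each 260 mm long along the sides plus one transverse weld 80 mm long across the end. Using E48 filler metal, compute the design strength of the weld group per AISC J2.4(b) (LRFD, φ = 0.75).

E48XX → F_EXX = 480 MPa.
t_e = 0.707 × 12 = 8.484 mm.
R_nwl = 0.6 × 480 × 8.484 × 520 × 10⁻³ = 1271 kN (longitudinal, 2 welds).
R_nwt = 0.6 × 480 × 8.484 × 80 × 10⁻³ = 195.5 kN (transverse, base value).
(i) R_nwl + R_nwt = 1466 kN; (ii) 0.85 R_nwl + 1.5 R_nwt = 1373 kN.
R_n = max = 1466 kN [governs: (i)]; φR_n = 1100 kN.

φR_n ≈ 1100 kN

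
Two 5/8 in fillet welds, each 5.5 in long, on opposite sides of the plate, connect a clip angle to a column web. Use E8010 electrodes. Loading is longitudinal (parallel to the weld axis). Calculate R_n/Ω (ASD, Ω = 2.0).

E80XX → F_EXX = 80 ksi.
Effective throat t_e = 0.707 × 0.625 = 0.4419 in.
Total length L = 11 in; A_we = 0.4419 × 11 = 4.861 in².
F_nw = 0.6 F_EXX = 0.6 × 80 = 48 ksi.
R_n = 48 × 4.861 = 233.3 kip; R_n/Ω = 233.3/2.0 = 116.7 kip.

R_n/Ω ≈ 117 kip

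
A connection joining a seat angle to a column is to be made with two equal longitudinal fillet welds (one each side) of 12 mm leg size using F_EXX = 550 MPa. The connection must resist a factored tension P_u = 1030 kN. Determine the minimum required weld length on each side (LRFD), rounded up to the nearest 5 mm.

Throat t_e = 0.707 × 12 = 8.484 mm.
φr_n = 0.75 × 0.6 × 550 × 8.484 × 10⁻³ = 2.1 kN/mm.
L_req = P_u / φr_n = 1030 / 2.1 = 490.5 mm total.
Per side: 490.5 / 2 = 245.3 mm.
Round up → use L = 250 mm on each side.

L = 250 mm on each side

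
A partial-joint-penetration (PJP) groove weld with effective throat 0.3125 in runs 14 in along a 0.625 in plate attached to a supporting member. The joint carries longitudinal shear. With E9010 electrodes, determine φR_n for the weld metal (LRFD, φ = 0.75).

E90XX → F_EXX = 90 ksi.
Effective throat (given) t_e = 0.3125 in.
A_we = 0.3125 × 14 = 4.375 in².
F_nw = 0.6 F_EXX = 54 ksi.
φR_n = 0.75 × 54 × 4.375 = 177.2 kips.

φR_n ≈ 177 kips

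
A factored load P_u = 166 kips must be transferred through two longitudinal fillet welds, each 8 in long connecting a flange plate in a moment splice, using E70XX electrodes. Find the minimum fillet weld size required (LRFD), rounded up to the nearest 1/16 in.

E70XX → F_EXX = 70 ksi.
Total weld length L = 16 in.
Required throat t_e = P_u / (φ × 0.6 F_EXX × L) = 166 / (0.75 × 0.6 × 70 × 16) = 0.3294 in.
Required leg w = t_e / 0.707 = 0.4659 in → use 1/2 in.

w = 1/2 in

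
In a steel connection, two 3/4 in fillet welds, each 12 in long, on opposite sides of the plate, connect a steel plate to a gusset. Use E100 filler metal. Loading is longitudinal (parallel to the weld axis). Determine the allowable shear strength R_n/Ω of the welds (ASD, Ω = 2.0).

E100XX → F_EXX = 100 ksi.
Effective throat t_e = 0.707 × 0.75 = 0.5302 in.
Total length L = 24 in; A_we = 0.5302 × 24 = 12.73 in².
F_nw = 0.6 F_EXX = 0.6 × 100 = 60 ksi.
R_n = 60 × 12.73 = 763.6 kips; R_n/Ω = 763.6/2.0 = 381.8 kips.

R_n/Ω ≈ 382 kips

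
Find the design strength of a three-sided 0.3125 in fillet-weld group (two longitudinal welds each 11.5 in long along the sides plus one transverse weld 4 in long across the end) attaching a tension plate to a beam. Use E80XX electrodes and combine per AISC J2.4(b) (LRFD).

φR_n ≈ 215 kips

E80XX → F_EXX = 80 ksi.
t_e = 0.707 × 0.3125 = 0.2209 in.
R_nwl = 0.6 × 80 × 0.2209 × 23 = 243.9 kips (longitudinal, 2 welds).
R_nwt = 0.6 × 80 × 0.2209 × 4 = 42.42 kips (transverse, base value).
(i) R_nwl + R_nwt = 286.3 kips; (ii) 0.85 R_nwl + 1.5 R_nwt = 271 kips.
R_n = max = 286.3 kips [governs: (i)]; φR_n = 214.8 kips.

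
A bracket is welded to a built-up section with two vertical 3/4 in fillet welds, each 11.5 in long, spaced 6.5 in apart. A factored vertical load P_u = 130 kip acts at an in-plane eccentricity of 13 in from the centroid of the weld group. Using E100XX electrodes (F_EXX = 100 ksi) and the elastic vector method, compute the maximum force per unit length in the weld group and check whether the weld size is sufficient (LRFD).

Total weld length L_w = 23 in. Treat welds as unit-width lines.
Polar moment about centroid: J = 2[d³/12 + d(b/2)²] = 2[11.5³/12 + 11.5×3.25²] = 496.4 in³.
Direct shear f_v = P/L_w = 130 / 23 = 5.652 kip/in (vertical).
Torsion M = P·e = 130 × 13 = 1690 kip·in.
Critical point at (x, y) = (3.25, 5.75) from centroid. f_tx = M·y/J = 19.58 kip/in; f_ty = M·x/J = 11.06 kip/in.
Resultant f_max = √[f_tx² + (f_v + f_ty)²] = √[19.58² + (5.652 + 11.06)²] = 25.74 kip/in.
Capacity per unit length: φr_n = 0.75 × 0.6 × 100 × (0.707 × 0.75) = 23.86 kip/in.
25.74 > 23.86 → NOT adequate.

f_max ≈ 25.7 kip/in; NOT adequate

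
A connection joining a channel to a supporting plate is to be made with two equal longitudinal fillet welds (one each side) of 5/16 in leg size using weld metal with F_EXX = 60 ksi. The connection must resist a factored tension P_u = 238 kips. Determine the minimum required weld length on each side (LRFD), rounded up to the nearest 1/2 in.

L = 20 in on each side

Throat t_e = 0.707 × 0.3125 = 0.2209 in.
φr_n = 0.75 × 0.6 × 60 × 0.2209 = 5.965 kips/in.
L_req = P_u / φr_n = 238 / 5.965 = 39.9 in total.
Per side: 39.9 / 2 = 19.95 in.
Round up → use L = 20 in on each side.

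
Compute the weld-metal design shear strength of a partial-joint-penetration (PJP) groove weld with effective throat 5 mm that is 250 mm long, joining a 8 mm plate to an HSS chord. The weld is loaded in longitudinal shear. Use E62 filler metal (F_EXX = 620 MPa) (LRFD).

φR_n ≈ 349 kN

Effective throat (given) t_e = 5 mm.
A_we = 5 × 250 = 1250 mm².
F_nw = 0.6 F_EXX = 372 MPa.
φR_n = 0.75 × 372 × 1250 × 10⁻³ = 348.8 kN.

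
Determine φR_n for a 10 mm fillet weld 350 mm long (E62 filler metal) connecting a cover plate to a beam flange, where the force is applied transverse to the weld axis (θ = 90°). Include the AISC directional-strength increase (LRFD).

φR_n ≈ 1040 kN

E62XX → F_EXX = 620 MPa.
t_e = 0.707 × 10 = 7.07 mm; A_we = 7.07 × 350 = 2474 mm².
Directional factor: 1.0 + 0.5 sin^1.5(90°) = 1.5.
F_nw = 0.6 × 620 × 1.5 = 558 MPa.
φR_n = 0.75 × 558 × 2474 × 10⁻³ = 1036 kN.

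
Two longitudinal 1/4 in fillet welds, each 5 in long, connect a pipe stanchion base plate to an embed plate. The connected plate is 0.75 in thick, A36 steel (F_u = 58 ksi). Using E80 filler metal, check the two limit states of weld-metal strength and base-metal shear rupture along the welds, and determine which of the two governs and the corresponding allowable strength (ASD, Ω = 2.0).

E80XX → F_EXX = 80 ksi.
t_e = 0.707 × 0.25 = 0.1767 in; L = 10 in.
Weld metal: R_n/Ω = (1/2.0) × 0.6 × 80 × 0.1767 × 10 = 42.42 kip.
Base metal (shear rupture): R_n/Ω = (1/2.0) × 0.6 × 58 × 0.75 × 10 = 130.5 kip.
Governing: weld metal.

R_n/Ω ≈ 42.4 kip (weld metal governs)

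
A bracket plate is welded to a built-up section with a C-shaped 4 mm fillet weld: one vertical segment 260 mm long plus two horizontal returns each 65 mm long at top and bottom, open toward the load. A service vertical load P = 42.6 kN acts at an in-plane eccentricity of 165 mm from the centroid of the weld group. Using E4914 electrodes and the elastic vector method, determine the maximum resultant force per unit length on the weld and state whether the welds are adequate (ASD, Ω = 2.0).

f_max ≈ 319 N/mm; adequate

E49XX → F_EXX = 490 MPa.
Total weld length L_w = 390 mm. Treat welds as unit-width lines.
Centroid: x̄ = 2×65×32.5 / 390 = 10.83 mm from the vertical weld.
Polar moment about centroid: J = I_x + I_y = [260³/12 + 2×65×130²] + [260×10.83² + 2(65³/12 + 65×21.67²)] = 3799000 mm³.
Direct shear f_v = P/L_w = 42.6×10³ / 390 = 109.2 N/mm (vertical).
Torsion M = P·e = 42.6×10³ × 165 = 7029000 N·mm.
Critical point at (x, y) = (54.17, 130) from centroid. f_tx = M·y/J = 240.5 N/mm; f_ty = M·x/J = 100.2 N/mm.
Resultant f_max = √[f_tx² + (f_v + f_ty)²] = √[240.5² + (109.2 + 100.2)²] = 318.9 N/mm.
Capacity per unit length: r_n/Ω = (1/2.0) × 0.6 × 490 × (0.707 × 4) = 415.7 N/mm.
318.9 ≤ 415.7 → adequate.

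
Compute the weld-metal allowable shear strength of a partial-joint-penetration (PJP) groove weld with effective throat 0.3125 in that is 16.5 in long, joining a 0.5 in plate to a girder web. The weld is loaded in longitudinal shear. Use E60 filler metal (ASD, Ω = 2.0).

E60XX → F_EXX = 60 ksi.
Effective throat (given) t_e = 0.3125 in.
A_we = 0.3125 × 16.5 = 5.156 in².
F_nw = 0.6 F_EXX = 36 ksi.
R_n/Ω = (36 × 5.156) / 2.0 = 92.81 kips.

R_n/Ω ≈ 92.8 kips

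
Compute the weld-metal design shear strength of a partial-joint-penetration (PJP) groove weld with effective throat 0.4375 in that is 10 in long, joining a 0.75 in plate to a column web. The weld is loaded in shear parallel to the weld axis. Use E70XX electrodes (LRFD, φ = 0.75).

φR_n ≈ 138 kip

E70XX → F_EXX = 70 ksi.
Effective throat (given) t_e = 0.4375 in.
A_we = 0.4375 × 10 = 4.375 in².
F_nw = 0.6 F_EXX = 42 ksi.
φR_n = 0.75 × 42 × 4.375 = 137.8 kip.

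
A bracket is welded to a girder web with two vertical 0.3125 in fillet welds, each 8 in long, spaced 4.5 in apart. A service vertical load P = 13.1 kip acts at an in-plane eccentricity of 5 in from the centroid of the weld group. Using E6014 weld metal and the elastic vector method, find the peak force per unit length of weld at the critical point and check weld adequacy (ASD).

E60XX → F_EXX = 60 ksi.
Total weld length L_w = 16 in. Treat welds as unit-width lines.
Polar moment about centroid: J = 2[d³/12 + d(b/2)²] = 2[8³/12 + 8×2.25²] = 166.3 in³.
Direct shear f_v = P/L_w = 13.1 / 16 = 0.8187 kip/in (vertical).
Torsion M = P·e = 13.1 × 5 = 65.5 kip·in.
Critical point at (x, y) = (2.25, 4) from centroid. f_tx = M·y/J = 1.575 kip/in; f_ty = M·x/J = 0.886 kip/in.
Resultant f_max = √[f_tx² + (f_v + f_ty)²] = √[1.575² + (0.8187 + 0.886)²] = 2.321 kip/in.
Capacity per unit length: r_n/Ω = (1/2.0) × 0.6 × 60 × (0.707 × 0.3125) = 3.977 kip/in.
2.321 ≤ 3.977 → adequate.

f_max ≈ 2.32 kip/in; adequate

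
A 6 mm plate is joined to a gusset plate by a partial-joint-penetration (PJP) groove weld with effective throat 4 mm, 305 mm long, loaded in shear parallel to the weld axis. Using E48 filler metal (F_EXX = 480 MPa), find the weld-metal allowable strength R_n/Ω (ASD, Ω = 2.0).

R_n/Ω ≈ 176 kN

Effective throat (given) t_e = 4 mm.
A_we = 4 × 305 = 1220 mm².
F_nw = 0.6 F_EXX = 288 MPa.
R_n/Ω = (288 × 1220) / 2.0 × 10⁻³ = 175.7 kN.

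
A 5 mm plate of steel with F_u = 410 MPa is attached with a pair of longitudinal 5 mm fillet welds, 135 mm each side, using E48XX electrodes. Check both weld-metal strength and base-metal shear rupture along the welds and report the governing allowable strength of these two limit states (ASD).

E48XX → F_EXX = 480 MPa.
t_e = 0.707 × 5 = 3.535 mm; L = 270 mm.
Weld metal: R_n/Ω = (1/2.0) × 0.6 × 480 × 3.535 × 270 × 10⁻³ = 137.4 kN.
Base metal (shear rupture): R_n/Ω = (1/2.0) × 0.6 × 410 × 5 × 270 × 10⁻³ = 166.1 kN.
Governing: weld metal.

R_n/Ω ≈ 137 kN (weld metal governs)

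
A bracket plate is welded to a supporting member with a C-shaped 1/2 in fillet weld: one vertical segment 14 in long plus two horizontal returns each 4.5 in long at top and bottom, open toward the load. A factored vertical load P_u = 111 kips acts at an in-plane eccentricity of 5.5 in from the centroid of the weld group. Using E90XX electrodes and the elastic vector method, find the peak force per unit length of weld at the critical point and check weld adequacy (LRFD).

E90XX → F_EXX = 90 ksi.
Total weld length L_w = 23 in. Treat welds as unit-width lines.
Centroid: x̄ = 2×4.5×2.25 / 23 = 0.8804 in from the vertical weld.
Polar moment about centroid: J = I_x + I_y = [14³/12 + 2×4.5×7²] + [14×0.8804² + 2(4.5³/12 + 4.5×1.37²)] = 712.6 in³.
Direct shear f_v = P/L_w = 111 / 23 = 4.826 kip/in (vertical).
Torsion M = P·e = 111 × 5.5 = 610.5 kip·in.
Critical point at (x, y) = (3.62, 7) from centroid. f_tx = M·y/J = 5.997 kip/in; f_ty = M·x/J = 3.101 kip/in.
Resultant f_max = √[f_tx² + (f_v + f_ty)²] = √[5.997² + (4.826 + 3.101)²] = 9.94 kip/in.
Capacity per unit length: φr_n = 0.75 × 0.6 × 90 × (0.707 × 0.5) = 14.32 kip/in.
9.94 ≤ 14.32 → adequate.

f_max ≈ 9.94 kip/in; adequate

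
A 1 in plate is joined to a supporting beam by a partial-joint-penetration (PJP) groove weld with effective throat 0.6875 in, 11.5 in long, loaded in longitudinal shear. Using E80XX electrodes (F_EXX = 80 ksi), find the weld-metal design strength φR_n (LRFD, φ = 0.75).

Effective throat (given) t_e = 0.6875 in.
A_we = 0.6875 × 11.5 = 7.906 in².
F_nw = 0.6 F_EXX = 48 ksi.
φR_n = 0.75 × 48 × 7.906 = 284.6 kip.

φR_n ≈ 285 kip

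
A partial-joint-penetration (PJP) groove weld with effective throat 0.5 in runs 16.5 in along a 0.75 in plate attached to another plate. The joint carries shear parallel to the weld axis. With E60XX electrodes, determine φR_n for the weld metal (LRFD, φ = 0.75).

E60XX → F_EXX = 60 ksi.
Effective throat (given) t_e = 0.5 in.
A_we = 0.5 × 16.5 = 8.25 in².
F_nw = 0.6 F_EXX = 36 ksi.
φR_n = 0.75 × 36 × 8.25 = 222.8 kips.

φR_n ≈ 223 kips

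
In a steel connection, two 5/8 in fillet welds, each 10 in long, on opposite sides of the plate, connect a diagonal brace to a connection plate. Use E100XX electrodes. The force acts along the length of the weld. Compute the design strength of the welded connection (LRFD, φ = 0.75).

E100XX → F_EXX = 100 ksi.
Effective throat t_e = 0.707 × 0.625 = 0.4419 in.
Total length L = 20 in; A_we = 0.4419 × 20 = 8.837 in².
F_nw = 0.6 F_EXX = 0.6 × 100 = 60 ksi.
φR_n = 0.75 × 60 × 8.837 = 397.7 kip.

φR_n ≈ 398 kip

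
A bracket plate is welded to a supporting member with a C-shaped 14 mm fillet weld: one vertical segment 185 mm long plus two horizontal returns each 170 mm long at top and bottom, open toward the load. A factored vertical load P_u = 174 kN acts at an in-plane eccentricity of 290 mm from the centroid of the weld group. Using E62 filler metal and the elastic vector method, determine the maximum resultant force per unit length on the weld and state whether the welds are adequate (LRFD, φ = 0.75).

f_max ≈ 1720 N/mm; adequate

E62XX → F_EXX = 620 MPa.
Total weld length L_w = 525 mm. Treat welds as unit-width lines.
Centroid: x̄ = 2×170×85 / 525 = 55.05 mm from the vertical weld.
Polar moment about centroid: J = I_x + I_y = [185³/12 + 2×170×92.5²] + [185×55.05² + 2(170³/12 + 170×29.95²)] = 5121000 mm³.
Direct shear f_v = P/L_w = 174×10³ / 525 = 331.4 N/mm (vertical).
Torsion M = P·e = 174×10³ × 290 = 50460000 N·mm.
Critical point at (x, y) = (115, 92.5) from centroid. f_tx = M·y/J = 911.4 N/mm; f_ty = M·x/J = 1133 N/mm.
Resultant f_max = √[f_tx² + (f_v + f_ty)²] = √[911.4² + (331.4 + 1133)²] = 1725 N/mm.
Capacity per unit length: φr_n = 0.75 × 0.6 × 620 × (0.707 × 14) = 2762 N/mm.
1725 ≤ 2762 → adequate.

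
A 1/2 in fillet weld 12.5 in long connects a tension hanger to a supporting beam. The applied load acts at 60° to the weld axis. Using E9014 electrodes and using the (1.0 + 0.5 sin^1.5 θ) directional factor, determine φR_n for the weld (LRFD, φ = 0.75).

E90XX → F_EXX = 90 ksi.
t_e = 0.707 × 0.5 = 0.3535 in; A_we = 0.3535 × 12.5 = 4.419 in².
Directional factor: 1.0 + 0.5 sin^1.5(60°) = 1.403.
F_nw = 0.6 × 90 × 1.403 = 75.76 ksi.
φR_n = 0.75 × 75.76 × 4.419 = 251.1 kip.

φR_n ≈ 251 kip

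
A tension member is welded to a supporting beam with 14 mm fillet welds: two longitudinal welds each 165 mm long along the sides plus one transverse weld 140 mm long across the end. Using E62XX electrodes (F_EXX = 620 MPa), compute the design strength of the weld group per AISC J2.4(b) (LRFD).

φR_n ≈ 1350 kN

t_e = 0.707 × 14 = 9.898 mm.
R_nwl = 0.6 × 620 × 9.898 × 330 × 10⁻³ = 1215 kN (longitudinal, 2 welds).
R_nwt = 0.6 × 620 × 9.898 × 140 × 10⁻³ = 515.5 kN (transverse, base value).
(i) R_nwl + R_nwt = 1731 kN; (ii) 0.85 R_nwl + 1.5 R_nwt = 1806 kN.
R_n = max = 1806 kN [governs: (ii)]; φR_n = 1355 kN.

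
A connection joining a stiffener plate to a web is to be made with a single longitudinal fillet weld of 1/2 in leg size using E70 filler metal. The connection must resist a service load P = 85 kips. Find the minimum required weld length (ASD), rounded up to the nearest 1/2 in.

L = 11.5 in

E70XX → F_EXX = 70 ksi.
Throat t_e = 0.707 × 0.5 = 0.3535 in.
r_n/Ω = (0.6 × 70 × 0.3535) / 2.0 = 7.423 kip/in.
L_req = P / (r_n/Ω) = 85 / 7.423 = 11.45 in total.
Round up → use L = 11.5 in.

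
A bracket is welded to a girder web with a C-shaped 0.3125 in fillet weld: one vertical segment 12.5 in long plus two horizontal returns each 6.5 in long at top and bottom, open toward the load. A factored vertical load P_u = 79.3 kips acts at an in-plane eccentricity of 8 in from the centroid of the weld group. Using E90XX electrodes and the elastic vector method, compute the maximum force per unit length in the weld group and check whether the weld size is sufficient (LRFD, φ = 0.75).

E90XX → F_EXX = 90 ksi.
Total weld length L_w = 25.5 in. Treat welds as unit-width lines.
Centroid: x̄ = 2×6.5×3.25 / 25.5 = 1.657 in from the vertical weld.
Polar moment about centroid: J = I_x + I_y = [12.5³/12 + 2×6.5×6.25²] + [12.5×1.657² + 2(6.5³/12 + 6.5×1.593²)] = 783.7 in³.
Direct shear f_v = P/L_w = 79.3 / 25.5 = 3.11 kip/in (vertical).
Torsion M = P·e = 79.3 × 8 = 634.4 kip·in.
Critical point at (x, y) = (4.843, 6.25) from centroid. f_tx = M·y/J = 5.06 kip/in; f_ty = M·x/J = 3.921 kip/in.
Resultant f_max = √[f_tx² + (f_v + f_ty)²] = √[5.06² + (3.11 + 3.921)²] = 8.662 kip/in.
Capacity per unit length: φr_n = 0.75 × 0.6 × 90 × (0.707 × 0.3125) = 8.948 kip/in.
8.662 ≤ 8.948 → adequate.

f_max ≈ 8.66 kip/in; adequate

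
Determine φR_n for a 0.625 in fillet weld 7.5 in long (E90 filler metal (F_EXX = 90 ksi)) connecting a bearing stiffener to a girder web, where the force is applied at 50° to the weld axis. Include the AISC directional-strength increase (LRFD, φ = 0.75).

t_e = 0.707 × 0.625 = 0.4419 in; A_we = 0.4419 × 7.5 = 3.314 in².
Directional factor: 1.0 + 0.5 sin^1.5(50°) = 1.335.
F_nw = 0.6 × 90 × 1.335 = 72.1 ksi.
φR_n = 0.75 × 72.1 × 3.314 = 179.2 kip.

φR_n ≈ 179 kip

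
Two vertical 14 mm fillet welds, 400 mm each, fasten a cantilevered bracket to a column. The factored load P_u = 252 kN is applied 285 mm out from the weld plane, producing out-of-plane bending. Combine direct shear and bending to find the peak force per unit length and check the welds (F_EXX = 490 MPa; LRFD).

f_max ≈ 1380 N/mm; adequate

L_w = 2 × 400 = 800 mm; section modulus (unit throat) S = 2 × L²/6 = 53330 mm².
Direct shear f_v = P/L_w = 252×10³/800 = 315 N/mm.
Moment M = P × e = 252×10³ × 285 = 71820000 N·mm; bending f_b = M/S = 1347 N/mm.
f_max = √(f_v² + f_b²) = √(315² + 1347²) = 1383 N/mm.
φr_n = 0.75 × 0.6 × 490 × (0.707 × 14) = 2183 N/mm → adequate.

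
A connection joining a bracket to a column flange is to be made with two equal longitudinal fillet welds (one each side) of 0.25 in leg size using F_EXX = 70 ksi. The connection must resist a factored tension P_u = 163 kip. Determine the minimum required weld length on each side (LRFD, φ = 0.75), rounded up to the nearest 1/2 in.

Throat t_e = 0.707 × 0.25 = 0.1767 in.
φr_n = 0.75 × 0.6 × 70 × 0.1767 = 5.568 kip/in.
L_req = P_u / φr_n = 163 / 5.568 = 29.28 in total.
Per side: 29.28 / 2 = 14.64 in.
Round up → use L = 15 in on each side.

L = 15 in on each side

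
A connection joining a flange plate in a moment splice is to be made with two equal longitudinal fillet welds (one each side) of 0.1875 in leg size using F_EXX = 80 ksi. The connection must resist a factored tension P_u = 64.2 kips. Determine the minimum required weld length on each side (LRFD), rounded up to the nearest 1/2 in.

L = 7 in on each side

Throat t_e = 0.707 × 0.1875 = 0.1326 in.
φr_n = 0.75 × 0.6 × 80 × 0.1326 = 4.772 kips/in.
L_req = P_u / φr_n = 64.2 / 4.772 = 13.45 in total.
Per side: 13.45 / 2 = 6.726 in.
Round up → use L = 7 in on each side.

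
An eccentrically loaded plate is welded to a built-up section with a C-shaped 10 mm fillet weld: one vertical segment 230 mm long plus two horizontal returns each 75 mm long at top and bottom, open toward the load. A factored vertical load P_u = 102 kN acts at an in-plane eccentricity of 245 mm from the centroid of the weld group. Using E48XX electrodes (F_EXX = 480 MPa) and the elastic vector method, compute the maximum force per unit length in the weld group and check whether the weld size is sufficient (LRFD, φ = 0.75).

f_max ≈ 1160 N/mm; adequate

Total weld length L_w = 380 mm. Treat welds as unit-width lines.
Centroid: x̄ = 2×75×37.5 / 380 = 14.8 mm from the vertical weld.
Polar moment about centroid: J = I_x + I_y = [230³/12 + 2×75×115²] + [230×14.8² + 2(75³/12 + 75×22.7²)] = 3196000 mm³.
Direct shear f_v = P/L_w = 102×10³ / 380 = 268.4 N/mm (vertical).
Torsion M = P·e = 102×10³ × 245 = 24990000 N·mm.
Critical point at (x, y) = (60.2, 115) from centroid. f_tx = M·y/J = 899.3 N/mm; f_ty = M·x/J = 470.7 N/mm.
Resultant f_max = √[f_tx² + (f_v + f_ty)²] = √[899.3² + (268.4 + 470.7)²] = 1164 N/mm.
Capacity per unit length: φr_n = 0.75 × 0.6 × 480 × (0.707 × 10) = 1527 N/mm.
1164 ≤ 1527 → adequate.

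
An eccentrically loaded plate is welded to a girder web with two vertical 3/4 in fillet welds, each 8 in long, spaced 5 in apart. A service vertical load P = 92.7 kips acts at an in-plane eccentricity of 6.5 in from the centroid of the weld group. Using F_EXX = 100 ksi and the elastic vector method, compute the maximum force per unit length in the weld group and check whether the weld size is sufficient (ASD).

Total weld length L_w = 16 in. Treat welds as unit-width lines.
Polar moment about centroid: J = 2[d³/12 + d(b/2)²] = 2[8³/12 + 8×2.5²] = 185.3 in³.
Direct shear f_v = P/L_w = 92.7 / 16 = 5.794 kip/in (vertical).
Torsion M = P·e = 92.7 × 6.5 = 602.55 kip·in.
Critical point at (x, y) = (2.5, 4) from centroid. f_tx = M·y/J = 13 kip/in; f_ty = M·x/J = 8.128 kip/in.
Resultant f_max = √[f_tx² + (f_v + f_ty)²] = √[13² + (5.794 + 8.128)²] = 19.05 kip/in.
Capacity per unit length: r_n/Ω = (1/2.0) × 0.6 × 100 × (0.707 × 0.75) = 15.91 kip/in.
19.05 > 15.91 → NOT adequate.

f_max ≈ 19.1 kip/in; NOT adequate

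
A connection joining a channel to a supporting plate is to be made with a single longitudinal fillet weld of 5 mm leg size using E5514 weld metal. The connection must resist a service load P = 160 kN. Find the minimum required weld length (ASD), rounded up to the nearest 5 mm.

E55XX → F_EXX = 550 MPa.
Throat t_e = 0.707 × 5 = 3.535 mm.
r_n/Ω = (0.6 × 550 × 3.535) / 2.0 = 583.3 N/mm = 0.5833 kN/mm.
L_req = P / (r_n/Ω) = 160 / 0.5833 = 274.3 mm total.
Round up → use L = 275 mm.

L = 275 mm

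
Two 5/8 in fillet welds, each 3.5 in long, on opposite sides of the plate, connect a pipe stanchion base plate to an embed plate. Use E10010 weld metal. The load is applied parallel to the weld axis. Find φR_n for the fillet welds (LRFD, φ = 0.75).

φR_n ≈ 139 kip

E100XX → F_EXX = 100 ksi.
Effective throat t_e = 0.707 × 0.625 = 0.4419 in.
Total length L = 7 in; A_we = 0.4419 × 7 = 3.093 in².
F_nw = 0.6 F_EXX = 0.6 × 100 = 60 ksi.
φR_n = 0.75 × 60 × 3.093 = 139.2 kip.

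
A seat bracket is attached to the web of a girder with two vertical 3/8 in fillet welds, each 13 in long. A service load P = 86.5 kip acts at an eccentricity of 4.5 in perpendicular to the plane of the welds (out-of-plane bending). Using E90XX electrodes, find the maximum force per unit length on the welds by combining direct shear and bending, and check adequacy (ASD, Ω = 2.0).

E90XX → F_EXX = 90 ksi.
L_w = 2 × 13 = 26 in; section modulus (unit throat) S = 2 × L²/6 = 56.33 in².
Direct shear f_v = P/L_w = 86.5/26 = 3.327 kip/in.
Moment M = P × e = 86.5 × 4.5 = 389.25 kip·in; bending f_b = M/S = 6.91 kip/in.
f_max = √(f_v² + f_b²) = √(3.327² + 6.91²) = 7.669 kip/in.
r_n/Ω = (1/2.0) × 0.6 × 90 × (0.707 × 0.375) = 7.158 kip/in → NOT adequate.

f_max ≈ 7.67 kip/in; NOT adequate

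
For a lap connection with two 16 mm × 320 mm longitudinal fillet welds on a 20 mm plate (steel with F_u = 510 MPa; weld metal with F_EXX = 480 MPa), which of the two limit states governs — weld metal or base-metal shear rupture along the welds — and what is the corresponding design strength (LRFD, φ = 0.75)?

φR_n ≈ 1560 kN (weld metal governs)

t_e = 0.707 × 16 = 11.31 mm; L = 640 mm.
Weld metal: φR_n = 0.75 × 0.6 × 480 × 11.31 × 640 × 10⁻³ = 1564 kN.
Base metal (shear rupture): φR_n = 0.75 × 0.6 × 510 × 20 × 640 × 10⁻³ = 2938 kN.
Governing: weld metal.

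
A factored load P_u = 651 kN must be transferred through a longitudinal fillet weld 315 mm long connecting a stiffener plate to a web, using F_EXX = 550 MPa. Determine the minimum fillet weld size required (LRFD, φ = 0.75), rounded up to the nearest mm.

Total weld length L = 315 mm.
Required throat t_e = P_u / (φ × 0.6 F_EXX × L) = 651 / (0.75 × 0.6 × 550 × 315 × 10⁻³) = 8.35 mm.
Required leg w = t_e / 0.707 = 11.81 mm → use 12 mm.

w = 12 mm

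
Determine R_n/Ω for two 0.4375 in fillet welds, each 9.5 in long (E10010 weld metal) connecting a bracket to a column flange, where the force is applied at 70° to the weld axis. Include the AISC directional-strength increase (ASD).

E100XX → F_EXX = 100 ksi.
t_e = 0.707 × 0.4375 = 0.3093 in; A_we = 0.3093 × 19 = 5.877 in².
Directional factor: 1.0 + 0.5 sin^1.5(70°) = 1.455.
F_nw = 0.6 × 100 × 1.455 = 87.33 ksi.
R_n/Ω = (87.33 × 5.877) / 2.0 = 256.6 kip.

R_n/Ω ≈ 257 kip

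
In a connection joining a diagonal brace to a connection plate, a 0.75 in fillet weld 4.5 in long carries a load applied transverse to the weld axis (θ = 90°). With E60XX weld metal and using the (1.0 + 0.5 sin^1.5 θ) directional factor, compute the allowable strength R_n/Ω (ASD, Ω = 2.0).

E60XX → F_EXX = 60 ksi.
t_e = 0.707 × 0.75 = 0.5302 in; A_we = 0.5302 × 4.5 = 2.386 in².
Directional factor: 1.0 + 0.5 sin^1.5(90°) = 1.5.
F_nw = 0.6 × 60 × 1.5 = 54 ksi.
R_n/Ω = (54 × 2.386) / 2.0 = 64.43 kip.

R_n/Ω ≈ 64.4 kip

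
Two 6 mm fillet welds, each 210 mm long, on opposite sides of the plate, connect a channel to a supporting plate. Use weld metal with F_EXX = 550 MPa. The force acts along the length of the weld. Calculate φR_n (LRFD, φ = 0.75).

Effective throat t_e = 0.707 × 6 = 4.242 mm.
Total length L = 420 mm; A_we = 4.242 × 420 = 1782 mm².
F_nw = 0.6 F_EXX = 0.6 × 550 = 330 MPa.
φR_n = 0.75 × 330 × 1782 × 10⁻³ = 441 kN.

φR_n ≈ 441 kN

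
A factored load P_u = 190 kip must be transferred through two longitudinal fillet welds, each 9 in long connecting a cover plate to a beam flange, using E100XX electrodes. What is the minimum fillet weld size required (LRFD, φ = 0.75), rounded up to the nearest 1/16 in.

w = 3/8 in

E100XX → F_EXX = 100 ksi.
Total weld length L = 18 in.
Required throat t_e = P_u / (φ × 0.6 F_EXX × L) = 190 / (0.75 × 0.6 × 100 × 18) = 0.2346 in.
Required leg w = t_e / 0.707 = 0.3318 in → use 3/8 in.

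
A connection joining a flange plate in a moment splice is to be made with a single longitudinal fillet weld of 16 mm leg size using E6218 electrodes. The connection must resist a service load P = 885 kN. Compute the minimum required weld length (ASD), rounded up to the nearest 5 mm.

E62XX → F_EXX = 620 MPa.
Throat t_e = 0.707 × 16 = 11.31 mm.
r_n/Ω = (0.6 × 620 × 11.31) / 2.0 = 2104 N/mm = 2.104 kN/mm.
L_req = P / (r_n/Ω) = 885 / 2.104 = 420.6 mm total.
Round up → use L = 425 mm.

L = 425 mm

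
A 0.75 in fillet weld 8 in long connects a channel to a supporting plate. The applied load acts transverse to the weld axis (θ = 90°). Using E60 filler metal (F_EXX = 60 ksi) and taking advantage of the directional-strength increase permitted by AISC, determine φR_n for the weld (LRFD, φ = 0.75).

t_e = 0.707 × 0.75 = 0.5302 in; A_we = 0.5302 × 8 = 4.242 in².
Directional factor: 1.0 + 0.5 sin^1.5(90°) = 1.5.
F_nw = 0.6 × 60 × 1.5 = 54 ksi.
φR_n = 0.75 × 54 × 4.242 = 171.8 kip.

φR_n ≈ 172 kip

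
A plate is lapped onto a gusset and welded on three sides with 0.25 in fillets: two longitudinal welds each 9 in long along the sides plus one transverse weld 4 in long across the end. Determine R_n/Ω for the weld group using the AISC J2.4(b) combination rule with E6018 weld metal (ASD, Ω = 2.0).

E60XX → F_EXX = 60 ksi.
t_e = 0.707 × 0.25 = 0.1767 in.
R_nwl = 0.6 × 60 × 0.1767 × 18 = 114.5 kip (longitudinal, 2 welds).
R_nwt = 0.6 × 60 × 0.1767 × 4 = 25.45 kip (transverse, base value).
(i) R_nwl + R_nwt = 140 kip; (ii) 0.85 R_nwl + 1.5 R_nwt = 135.5 kip.
R_n = max = 140 kip [governs: (i)]; R_n/Ω = 69.99 kip.

R_n/Ω ≈ 70 kip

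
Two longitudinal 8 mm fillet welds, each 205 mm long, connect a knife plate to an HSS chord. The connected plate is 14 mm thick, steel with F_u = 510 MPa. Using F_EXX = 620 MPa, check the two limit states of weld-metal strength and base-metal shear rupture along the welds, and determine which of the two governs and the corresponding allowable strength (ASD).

R_n/Ω ≈ 431 kN (weld metal governs)

t_e = 0.707 × 8 = 5.656 mm; L = 410 mm.
Weld metal: R_n/Ω = (1/2.0) × 0.6 × 620 × 5.656 × 410 × 10⁻³ = 431.3 kN.
Base metal (shear rupture): R_n/Ω = (1/2.0) × 0.6 × 510 × 14 × 410 × 10⁻³ = 878.2 kN.
Governing: weld metal.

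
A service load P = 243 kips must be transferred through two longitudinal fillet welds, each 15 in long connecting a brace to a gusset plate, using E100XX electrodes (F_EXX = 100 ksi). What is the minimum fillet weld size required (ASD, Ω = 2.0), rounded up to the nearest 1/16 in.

Total weld length L = 30 in.
Required throat t_e = P × Ω / (0.6 F_EXX × L) = 243 × 2.0 / (0.6 × 100 × 30) = 0.27 in.
Required leg w = t_e / 0.707 = 0.3819 in → use 7/16 in.

w = 7/16 in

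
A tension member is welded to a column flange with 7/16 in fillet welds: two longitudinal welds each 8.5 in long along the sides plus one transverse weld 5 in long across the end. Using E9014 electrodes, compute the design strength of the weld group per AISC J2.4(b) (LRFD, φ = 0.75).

E90XX → F_EXX = 90 ksi.
t_e = 0.707 × 0.4375 = 0.3093 in.
R_nwl = 0.6 × 90 × 0.3093 × 17 = 283.9 kips (longitudinal, 2 welds).
R_nwt = 0.6 × 90 × 0.3093 × 5 = 83.51 kips (transverse, base value).
(i) R_nwl + R_nwt = 367.5 kips; (ii) 0.85 R_nwl + 1.5 R_nwt = 366.6 kips.
R_n = max = 367.5 kips [governs: (i)]; φR_n = 275.6 kips.

φR_n ≈ 276 kips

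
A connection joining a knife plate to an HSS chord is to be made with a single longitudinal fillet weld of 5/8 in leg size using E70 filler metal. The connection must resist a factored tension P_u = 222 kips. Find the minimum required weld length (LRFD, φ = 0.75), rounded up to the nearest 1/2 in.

L = 16 in

E70XX → F_EXX = 70 ksi.
Throat t_e = 0.707 × 0.625 = 0.4419 in.
φr_n = 0.75 × 0.6 × 70 × 0.4419 = 13.92 kips/in.
L_req = P_u / φr_n = 222 / 13.92 = 15.95 in total.
Round up → use L = 16 in.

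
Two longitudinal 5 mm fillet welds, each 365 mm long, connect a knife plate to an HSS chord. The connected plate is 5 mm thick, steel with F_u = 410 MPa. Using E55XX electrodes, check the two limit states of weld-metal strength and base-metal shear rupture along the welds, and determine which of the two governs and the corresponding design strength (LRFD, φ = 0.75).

φR_n ≈ 639 kN (weld metal governs)

E55XX → F_EXX = 550 MPa.
t_e = 0.707 × 5 = 3.535 mm; L = 730 mm.
Weld metal: φR_n = 0.75 × 0.6 × 550 × 3.535 × 730 × 10⁻³ = 638.7 kN.
Base metal (shear rupture): φR_n = 0.75 × 0.6 × 410 × 5 × 730 × 10⁻³ = 673.4 kN.
Governing: weld metal.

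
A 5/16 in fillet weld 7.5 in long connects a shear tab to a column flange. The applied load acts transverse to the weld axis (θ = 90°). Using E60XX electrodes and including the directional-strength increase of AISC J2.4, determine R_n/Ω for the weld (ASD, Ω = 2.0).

E60XX → F_EXX = 60 ksi.
t_e = 0.707 × 0.3125 = 0.2209 in; A_we = 0.2209 × 7.5 = 1.657 in².
Directional factor: 1.0 + 0.5 sin^1.5(90°) = 1.5.
F_nw = 0.6 × 60 × 1.5 = 54 ksi.
R_n/Ω = (54 × 1.657) / 2.0 = 44.74 kips.

R_n/Ω ≈ 44.7 kips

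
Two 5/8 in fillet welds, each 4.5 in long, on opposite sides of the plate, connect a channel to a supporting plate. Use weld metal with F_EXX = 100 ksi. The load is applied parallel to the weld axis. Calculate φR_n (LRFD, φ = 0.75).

Effective throat t_e = 0.707 × 0.625 = 0.4419 in.
Total length L = 9 in; A_we = 0.4419 × 9 = 3.977 in².
F_nw = 0.6 F_EXX = 0.6 × 100 = 60 ksi.
φR_n = 0.75 × 60 × 3.977 = 179 kips.

φR_n ≈ 179 kips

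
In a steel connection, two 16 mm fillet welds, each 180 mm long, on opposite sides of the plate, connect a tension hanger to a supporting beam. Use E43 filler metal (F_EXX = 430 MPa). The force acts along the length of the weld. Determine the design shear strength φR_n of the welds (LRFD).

Effective throat t_e = 0.707 × 16 = 11.31 mm.
Total length L = 360 mm; A_we = 11.31 × 360 = 4072 mm².
F_nw = 0.6 F_EXX = 0.6 × 430 = 258 MPa.
φR_n = 0.75 × 258 × 4072 × 10⁻³ = 788 kN.

φR_n ≈ 788 kN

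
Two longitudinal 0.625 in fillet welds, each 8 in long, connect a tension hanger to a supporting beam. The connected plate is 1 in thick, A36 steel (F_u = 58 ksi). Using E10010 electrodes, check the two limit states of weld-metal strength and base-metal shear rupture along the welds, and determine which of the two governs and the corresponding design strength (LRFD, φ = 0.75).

E100XX → F_EXX = 100 ksi.
t_e = 0.707 × 0.625 = 0.4419 in; L = 16 in.
Weld metal: φR_n = 0.75 × 0.6 × 100 × 0.4419 × 16 = 318.1 kip.
Base metal (shear rupture): φR_n = 0.75 × 0.6 × 58 × 1 × 16 = 417.6 kip.
Governing: weld metal.

φR_n ≈ 318 kip (weld metal governs)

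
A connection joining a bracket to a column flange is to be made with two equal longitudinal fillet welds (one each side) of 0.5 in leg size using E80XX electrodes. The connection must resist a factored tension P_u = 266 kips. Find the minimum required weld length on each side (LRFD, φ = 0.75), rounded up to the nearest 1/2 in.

L = 10.5 in on each side

E80XX → F_EXX = 80 ksi.
Throat t_e = 0.707 × 0.5 = 0.3535 in.
φr_n = 0.75 × 0.6 × 80 × 0.3535 = 12.73 kips/in.
L_req = P_u / φr_n = 266 / 12.73 = 20.9 in total.
Per side: 20.9 / 2 = 10.45 in.
Round up → use L = 10.5 in on each side.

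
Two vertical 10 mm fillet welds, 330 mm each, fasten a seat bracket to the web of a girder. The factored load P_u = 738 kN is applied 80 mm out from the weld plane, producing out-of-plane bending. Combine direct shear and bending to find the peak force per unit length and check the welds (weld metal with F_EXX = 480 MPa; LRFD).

f_max ≈ 1970 N/mm; NOT adequate

L_w = 2 × 330 = 660 mm; section modulus (unit throat) S = 2 × L²/6 = 36300 mm².
Direct shear f_v = P/L_w = 738×10³/660 = 1118 N/mm.
Moment M = P × e = 738×10³ × 80 = 59040000 N·mm; bending f_b = M/S = 1626 N/mm.
f_max = √(f_v² + f_b²) = √(1118² + 1626²) = 1974 N/mm.
φr_n = 0.75 × 0.6 × 480 × (0.707 × 10) = 1527 N/mm → NOT adequate.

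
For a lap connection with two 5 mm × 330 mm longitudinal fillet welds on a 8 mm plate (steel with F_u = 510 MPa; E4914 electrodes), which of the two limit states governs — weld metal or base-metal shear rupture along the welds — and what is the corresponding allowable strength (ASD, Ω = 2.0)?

R_n/Ω ≈ 343 kN (weld metal governs)

E49XX → F_EXX = 490 MPa.
t_e = 0.707 × 5 = 3.535 mm; L = 660 mm.
Weld metal: R_n/Ω = (1/2.0) × 0.6 × 490 × 3.535 × 660 × 10⁻³ = 343 kN.
Base metal (shear rupture): R_n/Ω = (1/2.0) × 0.6 × 510 × 8 × 660 × 10⁻³ = 807.8 kN.
Governing: weld metal.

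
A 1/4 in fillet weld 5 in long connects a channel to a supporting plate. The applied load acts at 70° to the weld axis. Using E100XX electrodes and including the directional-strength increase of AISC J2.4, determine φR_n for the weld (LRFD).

φR_n ≈ 57.9 kips

E100XX → F_EXX = 100 ksi.
t_e = 0.707 × 0.25 = 0.1767 in; A_we = 0.1767 × 5 = 0.8837 in².
Directional factor: 1.0 + 0.5 sin^1.5(70°) = 1.455.
F_nw = 0.6 × 100 × 1.455 = 87.33 ksi.
φR_n = 0.75 × 87.33 × 0.8837 = 57.88 kips.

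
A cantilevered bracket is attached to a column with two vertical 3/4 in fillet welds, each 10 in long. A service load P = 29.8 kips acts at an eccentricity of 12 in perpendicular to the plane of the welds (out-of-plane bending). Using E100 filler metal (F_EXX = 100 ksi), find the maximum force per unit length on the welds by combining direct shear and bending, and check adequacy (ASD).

L_w = 2 × 10 = 20 in; section modulus (unit throat) S = 2 × L²/6 = 33.33 in².
Direct shear f_v = P/L_w = 29.8/20 = 1.49 kip/in.
Moment M = P × e = 29.8 × 12 = 357.6 kip·in; bending f_b = M/S = 10.73 kip/in.
f_max = √(f_v² + f_b²) = √(1.49² + 10.73²) = 10.83 kip/in.
r_n/Ω = (1/2.0) × 0.6 × 100 × (0.707 × 0.75) = 15.91 kip/in → adequate.

f_max ≈ 10.8 kip/in; adequate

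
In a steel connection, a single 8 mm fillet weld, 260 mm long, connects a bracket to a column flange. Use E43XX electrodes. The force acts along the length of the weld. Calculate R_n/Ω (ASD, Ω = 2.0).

E43XX → F_EXX = 430 MPa.
Effective throat t_e = 0.707 × 8 = 5.656 mm.
Total length L = 260 mm; A_we = 5.656 × 260 = 1471 mm².
F_nw = 0.6 F_EXX = 0.6 × 430 = 258 MPa.
R_n = 258 × 1471 × 10⁻³ = 379.4 kN; R_n/Ω = 379.4/2.0 = 189.7 kN.

R_n/Ω ≈ 190 kN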